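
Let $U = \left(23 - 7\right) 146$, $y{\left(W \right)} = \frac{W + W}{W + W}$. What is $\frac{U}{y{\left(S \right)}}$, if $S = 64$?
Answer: $2336$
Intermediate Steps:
$y{\left(W \right)} = 1$ ($y{\left(W \right)} = \frac{2 W}{2 W} = 2 W \frac{1}{2 W} = 1$)
$U = 2336$ ($U = 16 \cdot 146 = 2336$)
$\frac{U}{y{\left(S \right)}} = \frac{2336}{1} = 2336 \cdot 1 = 2336$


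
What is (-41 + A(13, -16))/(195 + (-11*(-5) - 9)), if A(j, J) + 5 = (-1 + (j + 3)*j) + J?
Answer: 145/241 ≈ 0.60166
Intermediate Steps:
A(j, J) = -6 + J + j*(3 + j) (A(j, J) = -5 + ((-1 + (j + 3)*j) + J) = -5 + ((-1 + (3 + j)*j) + J) = -5 + ((-1 + j*(3 + j)) + J) = -5 + (-1 + J + j*(3 + j)) = -6 + J + j*(3 + j))
(-41 + A(13, -16))/(195 + (-11*(-5) - 9)) = (-41 + (-6 - 16 + 13**2 + 3*13))/(195 + (-11*(-5) - 9)) = (-41 + (-6 - 16 + 169 + 39))/(195 + (55 - 9)) = (-41 + 186)/(195 + 46) = 145/241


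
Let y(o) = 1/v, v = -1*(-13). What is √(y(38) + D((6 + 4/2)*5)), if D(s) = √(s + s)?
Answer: √(13 + 676*√5)/13 ≈ 3.0035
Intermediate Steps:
v = 13
y(o) = 1/13
D(s) = √2*√s (D(s) = √(2*s) = √2*√s)
√(y(38) + D((6 + 4/2)*5)) = √(1/13 + √2*√((6 + 4/2)*5)) = √(1/13 + √2*√((6 + 4*(½))*5)) = √(1/13 + √2*√((6 + 2)*5)) = √(1/13 + √2*√(8*5)) = √(1/13 + √2*√40) = √(1/13 + √2*(2*√10)) = √(1/13 + 4*√5)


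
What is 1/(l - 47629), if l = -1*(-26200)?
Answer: -1/21429 ≈ -4.6666e-5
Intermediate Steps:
l = 26200
1/(l - 47629) = 1/(26200 - 47629) = 1/(-21429) = -1/21429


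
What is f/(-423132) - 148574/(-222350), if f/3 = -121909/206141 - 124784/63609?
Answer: 10568632472077428739/15816170876612297100 ≈ 0.66822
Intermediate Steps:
f = -2575200625/336215971 (f = 3*(-121909/206141 - 124784/63609) = 3*(-2575200625/1008647913) = -2575200625/336215971 ≈ -7.6594)
f/(-423132) - 148574/(-222350) = -2575200625/336215971/(-423132) - 148574/(-222350) = -2575200625/336215971*(-1/423132) - 148574*(-1/222350) = 2575200625/142263736241172 + 74287/111175 = 10568632472077428739/15816170876612297100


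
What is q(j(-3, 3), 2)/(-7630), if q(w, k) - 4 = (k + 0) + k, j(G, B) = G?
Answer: -4/3815 ≈ -0.0010485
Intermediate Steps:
q(w, k) = 4 + 2*k (q(w, k) = 4 + ((k + 0) + k) = 4 + (k + k) = 4 + 2*k)
q(j(-3, 3), 2)/(-7630) = (4 + 2*2)/(-7630) = -(4 + 4)/7630 = -1/7630*8 = -4/3815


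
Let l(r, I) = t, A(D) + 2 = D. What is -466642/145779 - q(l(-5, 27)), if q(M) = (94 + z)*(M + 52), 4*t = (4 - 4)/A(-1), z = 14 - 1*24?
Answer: -637229314/145779 ≈ -4371.2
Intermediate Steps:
z = -10 (z = 14 - 24 = -10)
A(D) = -2 + D
t = 0 (t = ((4 - 4)/(-2 - 1))/4 = (0/(-3))/4 = (0*(-⅓))/4 = (¼)*0 = 0)
l(r, I) = 0
q(M) = 4368 + 84*M (q(M) = (94 - 10)*(M + 52) = 84*(52 + M) = 4368 + 84*M)
-466642/145779 - q(l(-5, 27)) = -466642/145779 - (4368 + 84*0) = -466642*1/145779 - (4368 + 0) = -466642/145779 - 1*4368 = -466642/145779 - 4368 = -637229314/145779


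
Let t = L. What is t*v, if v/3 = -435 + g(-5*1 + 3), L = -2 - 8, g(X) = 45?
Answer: 11700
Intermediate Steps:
L = -10
t = -10
v = -1170 (v = 3*(-435 + 45) = 3*(-390) = -1170)
t*v = -10*(-1170) = 11700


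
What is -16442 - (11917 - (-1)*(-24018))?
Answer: -4341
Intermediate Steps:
-16442 - (11917 - (-1)*(-24018)) = -16442 - (11917 - 1*24018) = -16442 - (11917 - 24018) = -16442 - 1*(-12101) = -16442 + 12101 = -4341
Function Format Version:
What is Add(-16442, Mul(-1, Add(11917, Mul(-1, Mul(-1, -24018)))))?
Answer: -4341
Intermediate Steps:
Add(-16442, Mul(-1, Add(11917, Mul(-1, Mul(-1, -24018))))) = Add(-16442, Mul(-1, Add(11917, Mul(-1, 24018)))) = Add(-16442, Mul(-1, Add(11917, -24018))) = Add(-16442, Mul(-1, -12101)) = Add(-16442, 12101) = -4341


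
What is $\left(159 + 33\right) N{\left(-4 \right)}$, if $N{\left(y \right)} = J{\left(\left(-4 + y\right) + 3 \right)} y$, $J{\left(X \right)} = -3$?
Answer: $2304$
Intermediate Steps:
$N{\left(y \right)} = - 3 y$
$\left(159 + 33\right) N{\left(-4 \right)} = \left(159 + 33\right) \left(\left(-3\right) \left(-4\right)\right) = 192 \cdot 12 = 2304$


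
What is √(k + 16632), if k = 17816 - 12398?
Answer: 105*√2 ≈ 148.49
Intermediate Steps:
k = 5418
√(k + 16632) = √(5418 + 16632) = √22050 = 105*√2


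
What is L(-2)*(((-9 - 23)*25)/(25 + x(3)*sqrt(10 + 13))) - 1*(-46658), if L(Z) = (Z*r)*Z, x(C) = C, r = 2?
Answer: 9671522/209 + 9600*sqrt(23)/209 ≈ 46496.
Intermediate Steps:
L(Z) = 2*Z**2 (L(Z) = (Z*2)*Z = (2*Z)*Z = 2*Z**2)
L(-2)*(((-9 - 23)*25)/(25 + x(3)*sqrt(10 + 13))) - 1*(-46658) = (2*(-2)**2)*(((-9 - 23)*25)/(25 + 3*sqrt(10 + 13))) - 1*(-46658) = (2*4)*((-32*25)/(25 + 3*sqrt(23))) + 46658 = 8*(-800/(25 + 3*sqrt(23))) + 46658 = -6400/(25 + 3*sqrt(23)) + 46658 = 46658 - 6400/(25 + 3*sqrt(23))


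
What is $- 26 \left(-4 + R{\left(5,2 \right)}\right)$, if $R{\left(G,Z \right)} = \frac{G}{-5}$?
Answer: $130$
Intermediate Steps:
$R{\left(G,Z \right)} = - \frac{G}{5}$ ($R{\left(G,Z \right)} = G \left(- \frac{1}{5}\right) = - \frac{G}{5}$)
$- 26 \left(-4 + R{\left(5,2 \right)}\right) = - 26 \left(-4 - 1\right) = \left(-26\right) \left(-5\right) = 130$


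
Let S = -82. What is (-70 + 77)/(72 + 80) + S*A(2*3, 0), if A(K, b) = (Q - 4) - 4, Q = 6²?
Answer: -348985/152 ≈ -2296.0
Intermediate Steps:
Q = 36
A(K, b) = 28 (A(K, b) = (36 - 4) - 4 = 32 - 4 = 28)
(-70 + 77)/(72 + 80) + S*A(2*3, 0) = (-70 + 77)/(72 + 80) - 82*28 = 7/152 - 2296 = -348985/152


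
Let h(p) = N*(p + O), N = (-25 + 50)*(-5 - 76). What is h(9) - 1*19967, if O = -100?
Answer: 164308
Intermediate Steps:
N = -2025 (N = 25*(-81) = -2025)
h(p) = 202500 - 2025*p (h(p) = -2025*(p - 100) = -2025*(-100 + p) = 202500 - 2025*p)
h(9) - 1*19967 = (202500 - 2025*9) - 1*19967 = (202500 - 18225) - 19967 = 184275 - 19967 = 164308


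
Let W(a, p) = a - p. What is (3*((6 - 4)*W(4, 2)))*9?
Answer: 108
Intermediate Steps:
(3*((6 - 4)*W(4, 2)))*9 = (3*((6 - 4)*(4 - 1*2)))*9 = (3*(2*(4 - 2)))*9 = (3*(2*2))*9 = (3*4)*9 = 12*9 = 108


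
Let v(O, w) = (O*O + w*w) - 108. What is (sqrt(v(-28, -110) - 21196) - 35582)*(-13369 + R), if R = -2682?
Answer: 571126682 - 32102*I*sqrt(2105) ≈ 5.7113e+8 - 1.4728e+6*I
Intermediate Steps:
v(O, w) = -108 + O**2 + w**2 (v(O, w) = (O**2 + w**2) - 108 = -108 + O**2 + w**2)
(sqrt(v(-28, -110) - 21196) - 35582)*(-13369 + R) = (sqrt((-108 + (-28)**2 + (-110)**2) - 21196) - 35582)*(-13369 - 2682) = (sqrt((-108 + 784 + 12100) - 21196) - 35582)*(-16051) = (sqrt(12776 - 21196) - 35582)*(-16051) = (sqrt(-8420) - 35582)*(-16051) = (2*I*sqrt(2105) - 35582)*(-16051) = (-35582 + 2*I*sqrt(2105))*(-16051) = 571126682 - 32102*I*sqrt(2105)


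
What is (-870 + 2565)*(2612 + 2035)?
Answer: 7876665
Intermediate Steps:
(-870 + 2565)*(2612 + 2035) = 1695*4647 = 7876665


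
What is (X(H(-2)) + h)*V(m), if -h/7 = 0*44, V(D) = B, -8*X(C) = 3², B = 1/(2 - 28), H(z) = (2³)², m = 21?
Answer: 9/208 ≈ 0.043269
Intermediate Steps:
H(z) = 64 (H(z) = 8² = 64)
B = -1/26 (B = 1/(-26) = -1/26 ≈ -0.038462)
X(C) = -9/8 (X(C) = -⅛*3² = -⅛*9 = -9/8)
V(D) = -1/26
h = 0 (h = -0*44 = -7*0 = 0)
(X(H(-2)) + h)*V(m) = (-9/8 + 0)*(-1/26) = -9/8*(-1/26) = 9/208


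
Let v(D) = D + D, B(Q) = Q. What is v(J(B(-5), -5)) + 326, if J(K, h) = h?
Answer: 316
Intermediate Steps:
v(D) = 2*D
v(J(B(-5), -5)) + 326 = 2*(-5) + 326 = -10 + 326 = 316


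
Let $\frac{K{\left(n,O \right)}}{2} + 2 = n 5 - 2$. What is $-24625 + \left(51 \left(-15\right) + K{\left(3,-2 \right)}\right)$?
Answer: $-25368$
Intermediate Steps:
$K{\left(n,O \right)} = -8 + 10 n$ ($K{\left(n,O \right)} = -4 + 2 \left(n 5 - 2\right) = -4 + 2 \left(5 n - 2\right) = -4 + 2 \left(-2 + 5 n\right) = -4 + \left(-4 + 10 n\right) = -8 + 10 n$)
$-24625 + \left(51 \left(-15\right) + K{\left(3,-2 \right)}\right) = -24625 + \left(51 \left(-15\right) + \left(-8 + 10 \cdot 3\right)\right) = -24625 + \left(-765 + \left(-8 + 30\right)\right) = -24625 + \left(-765 + 22\right) = -24625 - 743 = -25368$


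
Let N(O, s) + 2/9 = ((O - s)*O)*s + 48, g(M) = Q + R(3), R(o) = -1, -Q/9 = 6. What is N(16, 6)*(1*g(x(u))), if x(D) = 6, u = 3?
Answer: -498850/9 ≈ -55428.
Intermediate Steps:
Q = -54 (Q = -9*6 = -54)
g(M) = -55 (g(M) = -54 - 1 = -55)
N(O, s) = 430/9 + O*s*(O - s) (N(O, s) = -2/9 + (((O - s)*O)*s + 48) = -2/9 + ((O*(O - s))*s + 48) = -2/9 + (O*s*(O - s) + 48) = -2/9 + (48 + O*s*(O - s)) = 430/9 + O*s*(O - s))
N(16, 6)*(1*g(x(u))) = (430/9 + 6*16² - 1*16*6²)*(1*(-55)) = (430/9 + 6*256 - 1*16*36)*(-55) = (430/9 + 1536 - 576)*(-55) = (9070/9)*(-55) = -498850/9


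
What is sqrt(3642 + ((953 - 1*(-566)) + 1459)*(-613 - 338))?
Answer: 2*I*sqrt(707109) ≈ 1681.8*I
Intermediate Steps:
sqrt(3642 + ((953 - 1*(-566)) + 1459)*(-613 - 338)) = sqrt(3642 + ((953 + 566) + 1459)*(-951)) = sqrt(3642 + (1519 + 1459)*(-951)) = sqrt(3642 + 2978*(-951)) = sqrt(3642 - 2832078) = sqrt(-2828436) = 2*I*sqrt(707109)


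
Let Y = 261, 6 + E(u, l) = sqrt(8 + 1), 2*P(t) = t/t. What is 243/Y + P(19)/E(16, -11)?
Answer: 133/174 ≈ 0.76437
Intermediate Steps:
P(t) = 1/2 (P(t) = (t/t)/2 = (1/2)*1 = 1/2)
E(u, l) = -3 (E(u, l) = -6 + sqrt(8 + 1) = -6 + sqrt(9) = -6 + 3 = -3)
243/Y + P(19)/E(16, -11) = 243/261 + (1/2)/(-3) = 243*(1/261) + (1/2)*(-1/3) = 27/29 - 1/6 = 133/174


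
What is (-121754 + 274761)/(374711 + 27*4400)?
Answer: 153007/493511 ≈ 0.31004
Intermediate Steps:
(-121754 + 274761)/(374711 + 27*4400) = 153007/(374711 + 118800) = 153007/493511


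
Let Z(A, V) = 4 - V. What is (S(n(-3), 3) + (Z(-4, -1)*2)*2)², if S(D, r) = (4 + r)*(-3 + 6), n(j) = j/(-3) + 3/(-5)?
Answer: 1681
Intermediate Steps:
n(j) = -⅗ - j/3 (n(j) = j*(-⅓) + 3*(-⅕) = -j/3 - ⅗ = -⅗ - j/3)
S(D, r) = 12 + 3*r (S(D, r) = (4 + r)*3 = 12 + 3*r)
(S(n(-3), 3) + (Z(-4, -1)*2)*2)² = ((12 + 3*3) + ((4 - 1*(-1))*2)*2)² = ((12 + 9) + ((4 + 1)*2)*2)² = (21 + (5*2)*2)² = (21 + 10*2)² = (21 + 20)² = 41² = 1681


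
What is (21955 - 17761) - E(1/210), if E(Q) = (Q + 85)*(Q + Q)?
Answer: 92459849/22050 ≈ 4193.2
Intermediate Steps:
E(Q) = 2*Q*(85 + Q) (E(Q) = (85 + Q)*(2*Q) = 2*Q*(85 + Q))
(21955 - 17761) - E(1/210) = (21955 - 17761) - 2*(85 + 1/210)/210 = 4194 - 2*(85 + 1/210)/210 = 4194 - 2*17851/(210*210) = 4194 - 1*17851/22050 = 4194 - 17851/22050 = 92459849/22050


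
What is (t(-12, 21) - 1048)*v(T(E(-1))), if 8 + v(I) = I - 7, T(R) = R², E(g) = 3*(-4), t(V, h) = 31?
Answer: -131193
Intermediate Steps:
E(g) = -12
v(I) = -15 + I (v(I) = -8 + (I - 7) = -8 + (-7 + I) = -15 + I)
(t(-12, 21) - 1048)*v(T(E(-1))) = (31 - 1048)*(-15 + (-12)²) = -1017*(-15 + 144) = -1017*129 = -131193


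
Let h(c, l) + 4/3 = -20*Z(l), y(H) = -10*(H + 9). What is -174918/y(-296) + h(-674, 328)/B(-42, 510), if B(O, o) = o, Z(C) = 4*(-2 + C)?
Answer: -24609241/219555 ≈ -112.09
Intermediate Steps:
Z(C) = -8 + 4*C
y(H) = -90 - 10*H (y(H) = -10*(9 + H) = -90 - 10*H)
h(c, l) = 476/3 - 80*l (h(c, l) = -4/3 - 20*(-8 + 4*l) = -4/3 + (160 - 80*l) = 476/3 - 80*l)
-174918/y(-296) + h(-674, 328)/B(-42, 510) = -174918/(-90 - 10*(-296)) + (476/3 - 80*328)/510 = -174918/(-90 + 2960) + (476/3 - 26240)*(1/510) = -174918/2870 - 78244/3*1/510 = -174918*1/2870 - 39122/765 = -87459/1435 - 39122/765 = -24609241/219555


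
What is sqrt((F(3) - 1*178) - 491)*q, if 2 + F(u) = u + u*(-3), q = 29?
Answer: 29*I*sqrt(677) ≈ 754.56*I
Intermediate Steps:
F(u) = -2 - 2*u (F(u) = -2 + (u + u*(-3)) = -2 + (u - 3*u) = -2 - 2*u)
sqrt((F(3) - 1*178) - 491)*q = sqrt(((-2 - 2*3) - 1*178) - 491)*29 = sqrt(((-2 - 6) - 178) - 491)*29 = sqrt((-8 - 178) - 491)*29 = sqrt(-186 - 491)*29 = sqrt(-677)*29 = (I*sqrt(677))*29 = 29*I*sqrt(677)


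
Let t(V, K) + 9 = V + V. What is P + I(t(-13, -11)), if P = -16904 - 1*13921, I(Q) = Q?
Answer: -30860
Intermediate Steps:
t(V, K) = -9 + 2*V (t(V, K) = -9 + (V + V) = -9 + 2*V)
P = -30825 (P = -16904 - 13921 = -30825)
P + I(t(-13, -11)) = -30825 + (-9 + 2*(-13)) = -30825 + (-9 - 26) = -30825 - 35 = -30860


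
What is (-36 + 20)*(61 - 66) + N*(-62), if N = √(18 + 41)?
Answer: 80 - 62*√59 ≈ -396.23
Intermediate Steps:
N = √59 ≈ 7.6811
(-36 + 20)*(61 - 66) + N*(-62) = (-36 + 20)*(61 - 66) + √59*(-62) = -16*(-5) - 62*√59 = 80 - 62*√59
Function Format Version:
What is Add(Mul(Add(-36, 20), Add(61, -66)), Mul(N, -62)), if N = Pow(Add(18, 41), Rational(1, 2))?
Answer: Add(80, Mul(-62, Pow(59, Rational(1, 2)))) ≈ -396.23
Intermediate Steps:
N = Pow(59, Rational(1, 2)) ≈ 7.6811
Add(Mul(Add(-36, 20), Add(61, -66)), Mul(N, -62)) = Add(Mul(Add(-36, 20), Add(61, -66)), Mul(Pow(59, Rational(1, 2)), -62)) = Add(Mul(-16, -5), Mul(-62, Pow(59, Rational(1, 2)))) = Add(80, Mul(-62, Pow(59, Rational(1, 2))))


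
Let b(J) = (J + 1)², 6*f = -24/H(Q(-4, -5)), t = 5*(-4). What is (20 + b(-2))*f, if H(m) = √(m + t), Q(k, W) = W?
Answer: 84*I/5 ≈ 16.8*I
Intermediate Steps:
t = -20
H(m) = √(-20 + m) (H(m) = √(m - 20) = √(-20 + m))
f = 4*I/5 (f = (-24/√(-20 - 5))/6 = (-24*(-I/5))/6 = (-(-24)*I/5)/6 = (24*I/5)/6 = 4*I/5 ≈ 0.8*I)
b(J) = (1 + J)²
(20 + b(-2))*f = (20 + (1 - 2)²)*(4*I/5) = (20 + (-1)²)*(4*I/5) = (20 + 1)*(4*I/5) = 21*(4*I/5) = 84*I/5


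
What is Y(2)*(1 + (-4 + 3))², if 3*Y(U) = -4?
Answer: 0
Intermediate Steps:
Y(U) = -4/3 (Y(U) = (⅓)*(-4) = -4/3)
Y(2)*(1 + (-4 + 3))² = -4*(1 + (-4 + 3))²/3 = -4*(1 - 1)²/3 = -4/3*0² = -4/3*0 = 0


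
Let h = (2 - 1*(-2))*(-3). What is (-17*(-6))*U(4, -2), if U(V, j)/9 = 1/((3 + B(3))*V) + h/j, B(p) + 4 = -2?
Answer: 10863/2 ≈ 5431.5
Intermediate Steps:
B(p) = -6 (B(p) = -4 - 2 = -6)
h = -12 (h = (2 + 2)*(-3) = 4*(-3) = -12)
U(V, j) = -108/j - 3/V (U(V, j) = 9*(1/((3 - 6)*V) - 12/j) = 9*(1/((-3)*V) - 12/j) = 9*(-1/(3*V) - 12/j) = 9*(-12/j - 1/(3*V)) = -108/j - 3/V)
(-17*(-6))*U(4, -2) = (-17*(-6))*(-108/(-2) - 3/4) = 102*(-108*(-1/2) - 3*1/4) = 102*(54 - 3/4) = 102*(213/4) = 10863/2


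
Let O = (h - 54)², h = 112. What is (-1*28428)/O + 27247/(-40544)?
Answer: -311060935/34097504 ≈ -9.1227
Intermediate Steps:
O = 3364 (O = (112 - 54)² = 58² = 3364)
(-1*28428)/O + 27247/(-40544) = -1*28428/3364 + 27247/(-40544) = -28428*1/3364 + 27247*(-1/40544) = -7107/841 - 27247/40544 = -311060935/34097504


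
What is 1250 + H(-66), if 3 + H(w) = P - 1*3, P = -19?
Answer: 1225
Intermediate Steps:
H(w) = -25 (H(w) = -3 + (-19 - 1*3) = -3 + (-19 - 3) = -3 - 22 = -25)
1250 + H(-66) = 1250 - 25 = 1225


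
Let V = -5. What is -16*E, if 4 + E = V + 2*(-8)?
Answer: 400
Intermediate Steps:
E = -25 (E = -4 + (-5 + 2*(-8)) = -4 + (-5 - 16) = -4 - 21 = -25)
-16*E = -16*(-25) = 400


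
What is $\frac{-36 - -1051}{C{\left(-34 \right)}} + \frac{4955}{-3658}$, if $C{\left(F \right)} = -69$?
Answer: $- \frac{4054765}{252402} \approx -16.065$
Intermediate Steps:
$\frac{-36 - -1051}{C{\left(-34 \right)}} + \frac{4955}{-3658} = \frac{-36 - -1051}{-69} + \frac{4955}{-3658} = \left(-36 + 1051\right) \left(- \frac{1}{69}\right) + 4955 \left(- \frac{1}{3658}\right) = 1015 \left(- \frac{1}{69}\right) - \frac{4955}{3658} = - \frac{1015}{69} - \frac{4955}{3658} = - \frac{4054765}{252402}$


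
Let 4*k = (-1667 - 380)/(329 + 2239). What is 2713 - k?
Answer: 27869983/10272 ≈ 2713.2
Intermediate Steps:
k = -2047/10272 (k = ((-1667 - 380)/(329 + 2239))/4 = (-2047/2568)/4 = (-2047*1/2568)/4 = (1/4)*(-2047/2568) = -2047/10272 ≈ -0.19928)
2713 - k = 2713 - 1*(-2047/10272) = 2713 + 2047/10272 = 27869983/10272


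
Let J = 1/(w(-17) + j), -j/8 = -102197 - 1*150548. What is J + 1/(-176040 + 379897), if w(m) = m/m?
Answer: 2225818/412190903577 ≈ 5.4000e-6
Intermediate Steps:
w(m) = 1
j = 2021960 (j = -8*(-102197 - 1*150548) = -8*(-102197 - 150548) = -8*(-252745) = 2021960)
J = 1/2021961 (J = 1/(1 + 2021960) = 1/2021961 ≈ 4.9457e-7)
J + 1/(-176040 + 379897) = 1/2021961 + 1/(-176040 + 379897) = 1/2021961 + 1/203857 = 2225818/412190903577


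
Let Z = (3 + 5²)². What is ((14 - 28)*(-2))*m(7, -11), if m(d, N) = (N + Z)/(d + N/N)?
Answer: 5411/2 ≈ 2705.5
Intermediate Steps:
Z = 784 (Z = (3 + 25)² = 28² = 784)
m(d, N) = (784 + N)/(1 + d) (m(d, N) = (N + 784)/(d + N/N) = (784 + N)/(d + 1) = (784 + N)/(1 + d))
((14 - 28)*(-2))*m(7, -11) = ((14 - 28)*(-2))*((784 - 11)/(1 + 7)) = (-14*(-2))*(773/8) = 28*((⅛)*773) = 28*(773/8) = 5411/2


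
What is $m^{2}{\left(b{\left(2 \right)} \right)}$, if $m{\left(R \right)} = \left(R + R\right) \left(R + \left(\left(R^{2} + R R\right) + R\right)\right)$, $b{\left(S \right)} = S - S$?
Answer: $0$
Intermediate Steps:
$b{\left(S \right)} = 0$
$m{\left(R \right)} = 2 R \left(2 R + 2 R^{2}\right)$ ($m{\left(R \right)} = 2 R \left(R + \left(\left(R^{2} + R^{2}\right) + R\right)\right) = 2 R \left(R + \left(2 R^{2} + R\right)\right) = 2 R \left(R + \left(R + 2 R^{2}\right)\right) = 2 R \left(2 R + 2 R^{2}\right)$)
$m^{2}{\left(b{\left(2 \right)} \right)} = \left(4 \cdot 0^{2} \left(1 + 0\right)\right)^{2} = \left(4 \cdot 0 \cdot 1\right)^{2} = 0^{2} = 0$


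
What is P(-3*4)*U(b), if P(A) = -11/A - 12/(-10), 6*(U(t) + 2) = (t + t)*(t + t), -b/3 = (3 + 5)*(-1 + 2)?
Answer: 24257/30 ≈ 808.57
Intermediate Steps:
b = -24 (b = -3*(3 + 5)*(-1 + 2) = -24 ≈ -24.000)
U(t) = -2 + 2*t²/3 (U(t) = -2 + ((t + t)*(t + t))/6 = -2 + ((2*t)*(2*t))/6 = -2 + (4*t²)/6 = -2 + 2*t²/3)
P(A) = 6/5 - 11/A (P(A) = -11/A - 12*(-⅒) = -11/A + 6/5 = 6/5 - 11/A)
P(-3*4)*U(b) = (6/5 - 11/((-3*4)))*(-2 + (⅔)*(-24)²) = (6/5 - 11/(-12))*(-2 + (⅔)*576) = (6/5 - 11*(-1/12))*(-2 + 384) = (6/5 + 11/12)*382 = (127/60)*382 = 24257/30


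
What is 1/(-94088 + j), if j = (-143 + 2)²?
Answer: -1/74207 ≈ -1.3476e-5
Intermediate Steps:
j = 19881 (j = (-141)² = 19881)
1/(-94088 + j) = 1/(-94088 + 19881) = 1/(-74207) = -1/74207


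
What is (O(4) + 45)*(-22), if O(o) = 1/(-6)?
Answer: -2959/3 ≈ -986.33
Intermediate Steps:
O(o) = -⅙
(O(4) + 45)*(-22) = (-⅙ + 45)*(-22) = (269/6)*(-22) = -2959/3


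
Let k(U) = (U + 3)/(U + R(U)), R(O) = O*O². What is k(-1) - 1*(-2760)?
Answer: 2759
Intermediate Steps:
R(O) = O³
k(U) = (3 + U)/(U + U³) (k(U) = (U + 3)/(U + U³) = (3 + U)/(U + U³))
k(-1) - 1*(-2760) = (3 - 1)/(-1 + (-1)³) - 1*(-2760) = 2/(-1 - 1) + 2760 = 2/(-2) + 2760 = -½*2 + 2760 = -1 + 2760 = 2759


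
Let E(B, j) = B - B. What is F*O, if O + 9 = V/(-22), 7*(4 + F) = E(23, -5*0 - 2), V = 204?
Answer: 804/11 ≈ 73.091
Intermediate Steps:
E(B, j) = 0
F = -4 (F = -4 + (⅐)*0 = -4 + 0 = -4)
O = -201/11 (O = -9 + 204/(-22) = -9 + 204*(-1/22) = -9 - 102/11 = -201/11 ≈ -18.273)
F*O = -4*(-201/11) = 804/11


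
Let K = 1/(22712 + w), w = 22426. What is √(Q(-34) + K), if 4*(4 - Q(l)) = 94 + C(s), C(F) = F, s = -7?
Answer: I*√36164497893/45138 ≈ 4.2131*I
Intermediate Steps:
Q(l) = -71/4 (Q(l) = 4 - (94 - 7)/4 = 4 - ¼*87 = 4 - 87/4 = -71/4)
K = 1/45138 (K = 1/(22712 + 22426) = 1/45138 ≈ 2.2154e-5)
√(Q(-34) + K) = √(-71/4 + 1/45138) = √(-1602397/90276) = I*√36164497893/45138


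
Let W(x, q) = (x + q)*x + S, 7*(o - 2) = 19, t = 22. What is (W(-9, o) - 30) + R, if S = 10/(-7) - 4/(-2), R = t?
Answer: 218/7 ≈ 31.143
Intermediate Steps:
R = 22
o = 33/7 (o = 2 + (⅐)*19 = 2 + 19/7 = 33/7 ≈ 4.7143)
S = 4/7 (S = 10*(-⅐) - 4*(-½) = -10/7 + 2 = 4/7 ≈ 0.57143)
W(x, q) = 4/7 + x*(q + x) (W(x, q) = (x + q)*x + 4/7 = (q + x)*x + 4/7 = x*(q + x) + 4/7 = 4/7 + x*(q + x))
(W(-9, o) - 30) + R = ((4/7 + (-9)² + (33/7)*(-9)) - 30) + 22 = ((4/7 + 81 - 297/7) - 30) + 22 = (274/7 - 30) + 22 = 64/7 + 22 = 218/7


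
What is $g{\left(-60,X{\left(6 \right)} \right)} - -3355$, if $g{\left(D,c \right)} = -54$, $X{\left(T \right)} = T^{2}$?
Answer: $3301$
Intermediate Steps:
$g{\left(-60,X{\left(6 \right)} \right)} - -3355 = -54 - -3355 = -54 + 3355 = 3301$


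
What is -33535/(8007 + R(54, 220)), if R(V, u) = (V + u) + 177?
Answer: -33535/8458 ≈ -3.9649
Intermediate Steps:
R(V, u) = 177 + V + u
-33535/(8007 + R(54, 220)) = -33535/(8007 + (177 + 54 + 220)) = -33535/(8007 + 451) = -33535/8458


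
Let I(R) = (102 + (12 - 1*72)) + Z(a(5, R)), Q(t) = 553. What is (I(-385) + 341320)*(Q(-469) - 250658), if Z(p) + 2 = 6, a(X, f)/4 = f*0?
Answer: -85377343430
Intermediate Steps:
a(X, f) = 0 (a(X, f) = 4*(f*0) = 4*0 = 0)
Z(p) = 4 (Z(p) = -2 + 6 = 4)
I(R) = 46 (I(R) = (102 + (12 - 1*72)) + 4 = (102 + (12 - 72)) + 4 = (102 - 60) + 4 = 42 + 4 = 46)
(I(-385) + 341320)*(Q(-469) - 250658) = (46 + 341320)*(553 - 250658) = 341366*(-250105) = -85377343430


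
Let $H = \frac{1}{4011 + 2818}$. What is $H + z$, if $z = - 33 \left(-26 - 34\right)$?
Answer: $\frac{13521421}{6829} \approx 1980.0$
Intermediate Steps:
$z = 1980$ ($z = \left(-33\right) \left(-60\right) = 1980$)
$H = \frac{1}{6829} \approx 0.00014643$
$H + z = \frac{1}{6829} + 1980 = \frac{13521421}{6829}$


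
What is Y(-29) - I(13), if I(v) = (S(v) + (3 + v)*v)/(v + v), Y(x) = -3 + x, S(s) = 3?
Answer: -1043/26 ≈ -40.115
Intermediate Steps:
I(v) = (3 + v*(3 + v))/(2*v) (I(v) = (3 + (3 + v)*v)/(v + v) = (3 + v*(3 + v))/((2*v)) = (3 + v*(3 + v))*(1/(2*v)) = (3 + v*(3 + v))/(2*v))
Y(-29) - I(13) = (-3 - 29) - (3 + 13*(3 + 13))/(2*13) = -32 - (3 + 13*16)/(2*13) = -32 - (3 + 208)/(2*13) = -32 - 211/(2*13) = -32 - 1*211/26 = -32 - 211/26 = -1043/26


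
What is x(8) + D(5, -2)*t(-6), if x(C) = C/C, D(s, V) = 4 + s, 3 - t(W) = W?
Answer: 82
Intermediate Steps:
t(W) = 3 - W
x(C) = 1
x(8) + D(5, -2)*t(-6) = 1 + (4 + 5)*(3 - 1*(-6)) = 1 + 9*(3 + 6) = 1 + 9*9 = 1 + 81 = 82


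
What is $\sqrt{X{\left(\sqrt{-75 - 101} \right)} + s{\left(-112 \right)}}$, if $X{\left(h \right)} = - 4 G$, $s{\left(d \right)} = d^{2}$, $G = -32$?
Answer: $24 \sqrt{22} \approx 112.57$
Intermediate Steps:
$X{\left(h \right)} = 128$ ($X{\left(h \right)} = \left(-4\right) \left(-32\right) = 128$)
$\sqrt{X{\left(\sqrt{-75 - 101} \right)} + s{\left(-112 \right)}} = \sqrt{128 + \left(-112\right)^{2}} = \sqrt{128 + 12544} = \sqrt{12672} = 24 \sqrt{22}$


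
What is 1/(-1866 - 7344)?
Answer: -1/9210 ≈ -0.00010858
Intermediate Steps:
1/(-1866 - 7344) = 1/(-9210) = -1/9210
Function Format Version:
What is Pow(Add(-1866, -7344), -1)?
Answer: Rational(-1, 9210) ≈ -0.00010858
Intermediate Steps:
Pow(Add(-1866, -7344), -1) = Pow(-9210, -1) = Rational(-1, 9210)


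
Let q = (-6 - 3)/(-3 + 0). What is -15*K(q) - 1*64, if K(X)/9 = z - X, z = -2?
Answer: 611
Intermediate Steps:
q = 3 (q = -9/(-3) = -9*(-⅓) = 3)
K(X) = -18 - 9*X (K(X) = 9*(-2 - X) = -18 - 9*X)
-15*K(q) - 1*64 = -15*(-18 - 9*3) - 1*64 = -15*(-18 - 27) - 64 = -15*(-45) - 64 = 675 - 64 = 611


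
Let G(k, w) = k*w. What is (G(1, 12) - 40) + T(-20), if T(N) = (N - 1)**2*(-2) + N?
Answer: -930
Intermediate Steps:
T(N) = N - 2*(-1 + N)**2 (T(N) = (-1 + N)**2*(-2) + N = -2*(-1 + N)**2 + N = N - 2*(-1 + N)**2)
(G(1, 12) - 40) + T(-20) = (1*12 - 40) + (-20 - 2*(-1 - 20)**2) = (12 - 40) + (-20 - 2*(-21)**2) = -28 + (-20 - 2*441) = -28 + (-20 - 882) = -28 - 902 = -930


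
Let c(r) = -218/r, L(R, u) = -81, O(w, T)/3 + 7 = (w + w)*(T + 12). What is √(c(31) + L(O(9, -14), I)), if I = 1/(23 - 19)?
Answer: I*√84599/31 ≈ 9.3826*I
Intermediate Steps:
I = ¼ (I = 1/4 = ¼ ≈ 0.25000)
O(w, T) = -21 + 6*w*(12 + T) (O(w, T) = -21 + 3*((w + w)*(T + 12)) = -21 + 3*((2*w)*(12 + T)) = -21 + 3*(2*w*(12 + T)) = -21 + 6*w*(12 + T))
√(c(31) + L(O(9, -14), I)) = √(-218/31 - 81) = √(-2729/31) = I*√84599/31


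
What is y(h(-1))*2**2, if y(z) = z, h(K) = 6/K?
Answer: -24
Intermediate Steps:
y(h(-1))*2**2 = (6/(-1))*2**2 = (6*(-1))*4 = -6*4 = -24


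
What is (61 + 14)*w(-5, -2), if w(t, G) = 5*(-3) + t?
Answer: -1500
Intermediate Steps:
w(t, G) = -15 + t
(61 + 14)*w(-5, -2) = (61 + 14)*(-15 - 5) = 75*(-20) = -1500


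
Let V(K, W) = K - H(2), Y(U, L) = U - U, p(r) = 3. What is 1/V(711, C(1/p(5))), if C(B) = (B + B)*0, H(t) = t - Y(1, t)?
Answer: 1/709 ≈ 0.0014104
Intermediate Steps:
Y(U, L) = 0
H(t) = t (H(t) = t - 1*0 = t + 0 = t)
C(B) = 0 (C(B) = (2*B)*0 = 0)
V(K, W) = -2 + K (V(K, W) = K - 1*2 = K - 2 = -2 + K)
1/V(711, C(1/p(5))) = 1/(-2 + 711) = 1/709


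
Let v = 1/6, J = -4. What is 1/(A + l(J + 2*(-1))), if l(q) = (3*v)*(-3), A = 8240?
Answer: 2/16477 ≈ 0.00012138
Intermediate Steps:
v = ⅙ ≈ 0.16667
l(q) = -3/2 (l(q) = (3*(⅙))*(-3) = (½)*(-3) = -3/2)
1/(A + l(J + 2*(-1))) = 1/(8240 - 3/2) = 1/(16477/2) = 2/16477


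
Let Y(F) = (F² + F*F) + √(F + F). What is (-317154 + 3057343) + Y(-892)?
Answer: 4331517 + 2*I*√446 ≈ 4.3315e+6 + 42.237*I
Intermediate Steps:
Y(F) = 2*F² + √2*√F (Y(F) = (F² + F²) + √(2*F) = 2*F² + √2*√F)
(-317154 + 3057343) + Y(-892) = (-317154 + 3057343) + (2*(-892)² + √2*√(-892)) = 2740189 + (2*795664 + √2*(2*I*√223)) = 2740189 + (1591328 + 2*I*√446) = 4331517 + 2*I*√446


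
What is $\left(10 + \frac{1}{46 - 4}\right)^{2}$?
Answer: $\frac{177241}{1764} \approx 100.48$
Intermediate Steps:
$\left(10 + \frac{1}{46 - 4}\right)^{2} = \left(10 + \frac{1}{42}\right)^{2} = \left(\frac{421}{42}\right)^{2} = \frac{177241}{1764}$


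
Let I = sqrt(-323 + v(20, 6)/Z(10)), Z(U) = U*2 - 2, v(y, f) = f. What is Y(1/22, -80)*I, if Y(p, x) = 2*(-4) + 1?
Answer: -154*I*sqrt(6)/3 ≈ -125.74*I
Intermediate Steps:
Z(U) = -2 + 2*U (Z(U) = 2*U - 2 = -2 + 2*U)
Y(p, x) = -7 (Y(p, x) = -8 + 1 = -7)
I = 22*I*sqrt(6)/3 (I = sqrt(-323 + 6/(-2 + 2*10)) = sqrt(-323 + 6/(-2 + 20)) = sqrt(-323 + 6/18) = sqrt(-323 + 6*(1/18)) = sqrt(-323 + 1/3) = sqrt(-968/3) = 22*I*sqrt(6)/3 ≈ 17.963*I)
Y(1/22, -80)*I = -154*I*sqrt(6)/3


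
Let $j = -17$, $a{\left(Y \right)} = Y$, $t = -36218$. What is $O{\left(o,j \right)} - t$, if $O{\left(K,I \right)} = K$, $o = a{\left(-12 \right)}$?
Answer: $36206$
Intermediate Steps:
$o = -12$
$O{\left(o,j \right)} - t = -12 - -36218 = -12 + 36218 = 36206$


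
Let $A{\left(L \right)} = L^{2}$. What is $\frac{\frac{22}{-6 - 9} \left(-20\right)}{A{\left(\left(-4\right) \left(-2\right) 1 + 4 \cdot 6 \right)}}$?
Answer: $\frac{11}{384} \approx 0.028646$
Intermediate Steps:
$\frac{\frac{22}{-6 - 9} \left(-20\right)}{A{\left(\left(-4\right) \left(-2\right) 1 + 4 \cdot 6 \right)}} = \frac{\frac{22}{-6 - 9} \left(-20\right)}{\left(\left(-4\right) \left(-2\right) 1 + 4 \cdot 6\right)^{2}} = \frac{\frac{22}{-15} \left(-20\right)}{\left(8 \cdot 1 + 24\right)^{2}} = \frac{22 \left(- \frac{1}{15}\right) \left(-20\right)}{\left(8 + 24\right)^{2}} = \frac{\left(- \frac{22}{15}\right) \left(-20\right)}{32^{2}} = \frac{88}{3 \cdot 1024} = \frac{88}{3} \cdot \frac{1}{1024} = \frac{11}{384}$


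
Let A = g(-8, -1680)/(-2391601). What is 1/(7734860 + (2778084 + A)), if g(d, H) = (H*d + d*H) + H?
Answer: 2391601/25142767358144 ≈ 9.5121e-8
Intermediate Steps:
g(d, H) = H + 2*H*d (g(d, H) = (H*d + H*d) + H = 2*H*d + H = H + 2*H*d)
A = -25200/2391601 (A = -1680*(1 + 2*(-8))/(-2391601) = -1680*(1 - 16)*(-1/2391601) = -1680*(-15)*(-1/2391601) = 25200*(-1/2391601) = -25200/2391601 ≈ -0.010537)
1/(7734860 + (2778084 + A)) = 1/(7734860 + (2778084 - 25200/2391601)) = 1/(7734860 + 6644068447284/2391601) = 1/(25142767358144/2391601) = 2391601/25142767358144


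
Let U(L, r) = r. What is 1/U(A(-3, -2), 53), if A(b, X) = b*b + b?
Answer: 1/53 ≈ 0.018868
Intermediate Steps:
A(b, X) = b + b² (A(b, X) = b² + b = b + b²)
1/U(A(-3, -2), 53) = 1/53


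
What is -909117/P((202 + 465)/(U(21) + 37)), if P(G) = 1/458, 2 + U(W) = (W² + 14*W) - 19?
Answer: -416375586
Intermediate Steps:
U(W) = -21 + W² + 14*W (U(W) = -2 + ((W² + 14*W) - 19) = -2 + (-19 + W² + 14*W) = -21 + W² + 14*W)
P(G) = 1/458
-909117/P((202 + 465)/(U(21) + 37)) = -909117/1/458 = -909117*458 = -416375586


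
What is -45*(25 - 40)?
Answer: 675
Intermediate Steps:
-45*(25 - 40) = -45*(-15) = 675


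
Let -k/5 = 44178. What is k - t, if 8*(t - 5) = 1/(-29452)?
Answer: -52046396319/235616 ≈ -2.2090e+5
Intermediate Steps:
t = 1178079/235616 (t = 5 + (1/8)/(-29452) = 5 + (1/8)*(-1/29452) = 5 - 1/235616 = 1178079/235616 ≈ 5.0000)
k = -220890 (k = -5*44178 = -220890)
k - t = -220890 - 1*1178079/235616 = -220890 - 1178079/235616 = -52046396319/235616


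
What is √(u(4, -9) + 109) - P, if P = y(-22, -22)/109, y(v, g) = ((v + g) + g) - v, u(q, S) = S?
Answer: 1134/109 ≈ 10.404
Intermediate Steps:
y(v, g) = 2*g (y(v, g) = ((g + v) + g) - v = (v + 2*g) - v = 2*g)
P = -44/109 (P = (2*(-22))/109 = -44*1/109 = -44/109 ≈ -0.40367)
√(u(4, -9) + 109) - P = √(-9 + 109) - 1*(-44/109) = √100 + 44/109 = 10 + 44/109 = 1134/109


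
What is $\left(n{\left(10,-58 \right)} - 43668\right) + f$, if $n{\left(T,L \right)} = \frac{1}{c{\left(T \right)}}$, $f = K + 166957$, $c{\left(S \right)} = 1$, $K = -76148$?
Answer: $47142$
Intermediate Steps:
$f = 90809$ ($f = -76148 + 166957 = 90809$)
$n{\left(T,L \right)} = 1$ ($n{\left(T,L \right)} = 1^{-1} = 1$)
$\left(n{\left(10,-58 \right)} - 43668\right) + f = \left(1 - 43668\right) + 90809 = -43667 + 90809 = 47142$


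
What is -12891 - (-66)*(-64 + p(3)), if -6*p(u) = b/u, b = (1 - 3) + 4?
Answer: -51367/3 ≈ -17122.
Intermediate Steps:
b = 2 (b = -2 + 4 = 2)
p(u) = -1/(3*u)
-12891 - (-66)*(-64 + p(3)) = -12891 - (-66)*(-64 - 1/3/3) = -12891 - (-66)*(-64 - 1/3*1/3) = -12891 - (-66)*(-64 - 1/9) = -12891 - (-66)*(-577)/9 = -12891 - 1*12694/3 = -12891 - 12694/3 = -51367/3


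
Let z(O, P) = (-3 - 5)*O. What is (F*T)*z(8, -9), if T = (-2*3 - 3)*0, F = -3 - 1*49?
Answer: 0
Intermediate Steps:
F = -52 (F = -3 - 49 = -52)
T = 0 (T = (-6 - 3)*0 = -9*0 = 0)
z(O, P) = -8*O
(F*T)*z(8, -9) = (-52*0)*(-8*8) = 0*(-64) = 0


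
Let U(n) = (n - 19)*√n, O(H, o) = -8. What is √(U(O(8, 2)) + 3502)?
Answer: √(3502 - 54*I*√2) ≈ 59.181 - 0.6452*I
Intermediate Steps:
U(n) = √n*(-19 + n) (U(n) = (-19 + n)*√n = √n*(-19 + n))
√(U(O(8, 2)) + 3502) = √(√(-8)*(-19 - 8) + 3502) = √((2*I*√2)*(-27) + 3502) = √(-54*I*√2 + 3502) = √(3502 - 54*I*√2)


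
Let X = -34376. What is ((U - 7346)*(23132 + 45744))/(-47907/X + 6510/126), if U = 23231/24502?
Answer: -639161960065623504/67037484251 ≈ -9.5344e+6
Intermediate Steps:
U = 23231/24502 (U = 23231*(1/24502) = 23231/24502 ≈ 0.94813)
((U - 7346)*(23132 + 45744))/(-47907/X + 6510/126) = ((23231/24502 - 7346)*(23132 + 45744))/(-47907/(-34376) + 6510/126) = (-179968461/24502*68876)/(-47907*(-1/34376) + 6510*(1/126)) = -6197753859918/(12251*(47907/34376 + 155/3)) = -6197753859918/(12251*5472001/103128) = -6197753859918/12251*103128/5472001 = -639161960065623504/67037484251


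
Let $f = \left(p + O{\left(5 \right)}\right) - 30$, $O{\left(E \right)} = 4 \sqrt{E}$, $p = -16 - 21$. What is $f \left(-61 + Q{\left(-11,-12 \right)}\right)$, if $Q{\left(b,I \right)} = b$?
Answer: $4824 - 288 \sqrt{5} \approx 4180.0$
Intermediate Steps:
$p = -37$
$f = -67 + 4 \sqrt{5}$ ($f = \left(-37 + 4 \sqrt{5}\right) - 30 = -67 + 4 \sqrt{5} \approx -58.056$)
$f \left(-61 + Q{\left(-11,-12 \right)}\right) = \left(-67 + 4 \sqrt{5}\right) \left(-61 - 11\right) = \left(-67 + 4 \sqrt{5}\right) \left(-72\right) = 4824 - 288 \sqrt{5}$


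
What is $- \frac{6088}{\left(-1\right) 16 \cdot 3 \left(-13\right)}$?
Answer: $- \frac{761}{78} \approx -9.7564$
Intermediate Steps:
$- \frac{6088}{\left(-1\right) 16 \cdot 3 \left(-13\right)} = - \frac{6088}{\left(-16\right) 3 \left(-13\right)} = - \frac{6088}{\left(-48\right) \left(-13\right)} = - \frac{6088}{624} = \left(-6088\right) \frac{1}{624} = - \frac{761}{78}$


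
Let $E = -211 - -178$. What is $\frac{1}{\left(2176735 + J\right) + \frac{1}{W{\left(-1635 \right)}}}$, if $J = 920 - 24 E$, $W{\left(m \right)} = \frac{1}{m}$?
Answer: $\frac{1}{2176812} \approx 4.5939 \cdot 10^{-7}$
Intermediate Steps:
$E = -33$ ($E = -211 + 178 = -33$)
$J = 1712$ ($J = 920 - -792 = 920 + 792 = 1712$)
$\frac{1}{\left(2176735 + J\right) + \frac{1}{W{\left(-1635 \right)}}} = \frac{1}{\left(2176735 + 1712\right) + \frac{1}{\frac{1}{-1635}}} = \frac{1}{2178447 + \frac{1}{- \frac{1}{1635}}} = \frac{1}{2178447 - 1635} = \frac{1}{2176812}$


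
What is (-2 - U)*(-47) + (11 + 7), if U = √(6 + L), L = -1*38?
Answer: 112 + 188*I*√2 ≈ 112.0 + 265.87*I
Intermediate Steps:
L = -38
U = 4*I*√2 (U = √(6 - 38) = √(-32) = 4*I*√2 ≈ 5.6569*I)
(-2 - U)*(-47) + (11 + 7) = (-2 - 4*I*√2)*(-47) + (11 + 7) = (-2 - 4*I*√2)*(-47) + 18 = (94 + 188*I*√2) + 18 = 112 + 188*I*√2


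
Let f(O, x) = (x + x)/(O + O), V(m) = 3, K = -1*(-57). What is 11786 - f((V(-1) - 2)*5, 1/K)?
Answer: 3359009/285 ≈ 11786.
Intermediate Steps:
K = 57
f(O, x) = x/O (f(O, x) = (2*x)/((2*O)) = (2*x)*(1/(2*O)) = x/O)
11786 - f((V(-1) - 2)*5, 1/K) = 11786 - 1/(57*((3 - 2)*5)) = 11786 - 1/(57*(1*5)) = 11786 - 1/(57*5) = 11786 - 1*1/285 = 11786 - 1/285 = 3359009/285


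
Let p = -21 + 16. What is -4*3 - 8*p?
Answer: 28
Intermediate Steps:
p = -5
-4*3 - 8*p = -4*3 - 8*(-5) = -12 + 40 = 28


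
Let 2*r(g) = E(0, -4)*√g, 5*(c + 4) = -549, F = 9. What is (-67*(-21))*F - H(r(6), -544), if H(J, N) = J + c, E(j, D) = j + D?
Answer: 63884/5 + 2*√6 ≈ 12782.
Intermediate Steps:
c = -569/5 (c = -4 + (⅕)*(-549) = -4 - 549/5 = -569/5 ≈ -113.80)
E(j, D) = D + j
r(g) = -2*√g (r(g) = ((-4 + 0)*√g)/2 = (-4*√g)/2 = -2*√g)
H(J, N) = -569/5 + J (H(J, N) = J - 569/5 = -569/5 + J)
(-67*(-21))*F - H(r(6), -544) = -67*(-21)*9 - (-569/5 - 2*√6) = 1407*9 + (569/5 + 2*√6) = 12663 + (569/5 + 2*√6) = 63884/5 + 2*√6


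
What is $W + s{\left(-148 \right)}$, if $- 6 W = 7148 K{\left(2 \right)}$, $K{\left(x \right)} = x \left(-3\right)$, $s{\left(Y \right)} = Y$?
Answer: $7000$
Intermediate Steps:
$K{\left(x \right)} = - 3 x$
$W = 7148$ ($W = - \frac{7148 \left(\left(-3\right) 2\right)}{6} = - \frac{7148 \left(-6\right)}{6} = \left(- \frac{1}{6}\right) \left(-42888\right) = 7148$)
$W + s{\left(-148 \right)} = 7148 - 148 = 7000$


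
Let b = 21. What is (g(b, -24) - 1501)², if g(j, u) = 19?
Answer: 2196324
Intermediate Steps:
(g(b, -24) - 1501)² = (19 - 1501)² = (-1482)² = 2196324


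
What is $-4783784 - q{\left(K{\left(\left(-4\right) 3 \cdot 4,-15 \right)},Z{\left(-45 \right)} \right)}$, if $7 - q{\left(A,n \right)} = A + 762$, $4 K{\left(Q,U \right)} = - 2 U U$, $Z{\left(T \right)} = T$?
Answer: $- \frac{9566283}{2} \approx -4.7831 \cdot 10^{6}$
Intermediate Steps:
$K{\left(Q,U \right)} = - \frac{U^{2}}{2}$ ($K{\left(Q,U \right)} = \frac{- 2 U U}{4} = \frac{\left(-2\right) U^{2}}{4} = - \frac{U^{2}}{2}$)
$q{\left(A,n \right)} = -755 - A$ ($q{\left(A,n \right)} = 7 - \left(A + 762\right) = 7 - \left(762 + A\right) = -755 - A$)
$-4783784 - q{\left(K{\left(\left(-4\right) 3 \cdot 4,-15 \right)},Z{\left(-45 \right)} \right)} = -4783784 - \left(-755 - - \frac{\left(-15\right)^{2}}{2}\right) = -4783784 - \left(-755 - \left(- \frac{1}{2}\right) 225\right) = -4783784 - \left(-755 - - \frac{225}{2}\right) = -4783784 - \left(-755 + \frac{225}{2}\right) = -4783784 - - \frac{1285}{2} = -4783784 + \frac{1285}{2} = - \frac{9566283}{2}$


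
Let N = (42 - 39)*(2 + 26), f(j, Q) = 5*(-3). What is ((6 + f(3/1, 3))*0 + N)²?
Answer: 7056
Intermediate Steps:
f(j, Q) = -15
N = 84 (N = 3*28 = 84)
((6 + f(3/1, 3))*0 + N)² = ((6 - 15)*0 + 84)² = (-9*0 + 84)² = (0 + 84)² = 84² = 7056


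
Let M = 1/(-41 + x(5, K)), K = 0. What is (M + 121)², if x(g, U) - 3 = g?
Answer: 15936064/1089 ≈ 14634.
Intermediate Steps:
x(g, U) = 3 + g
M = -1/33 (M = 1/(-41 + (3 + 5)) = 1/(-41 + 8) = 1/(-33) = -1/33 ≈ -0.030303)
(M + 121)² = (-1/33 + 121)² = (3992/33)² = 15936064/1089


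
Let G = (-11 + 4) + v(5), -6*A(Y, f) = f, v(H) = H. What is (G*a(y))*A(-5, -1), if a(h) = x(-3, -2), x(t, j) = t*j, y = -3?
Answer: -2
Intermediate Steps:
x(t, j) = j*t
A(Y, f) = -f/6
a(h) = 6 (a(h) = -2*(-3) = 6)
G = -2 (G = (-11 + 4) + 5 = -7 + 5 = -2)
(G*a(y))*A(-5, -1) = (-2*6)*(-⅙*(-1)) = -12*⅙ = -2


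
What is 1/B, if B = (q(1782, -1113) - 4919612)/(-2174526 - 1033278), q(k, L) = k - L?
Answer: 3207804/4916717 ≈ 0.65243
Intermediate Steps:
B = 4916717/3207804 (B = ((1782 - 1*(-1113)) - 4919612)/(-2174526 - 1033278) = ((1782 + 1113) - 4919612)/(-3207804) = (2895 - 4919612)*(-1/3207804) = -4916717*(-1/3207804) = 4916717/3207804 ≈ 1.5327)
1/B = 1/(4916717/3207804) = 3207804/4916717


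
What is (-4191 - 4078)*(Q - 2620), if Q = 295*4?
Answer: 11907360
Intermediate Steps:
Q = 1180
(-4191 - 4078)*(Q - 2620) = (-4191 - 4078)*(1180 - 2620) = -8269*(-1440) = 11907360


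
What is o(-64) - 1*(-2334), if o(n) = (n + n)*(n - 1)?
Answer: 10654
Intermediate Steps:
o(n) = 2*n*(-1 + n) (o(n) = (2*n)*(-1 + n) = 2*n*(-1 + n))
o(-64) - 1*(-2334) = 2*(-64)*(-1 - 64) - 1*(-2334) = 2*(-64)*(-65) + 2334 = 8320 + 2334 = 10654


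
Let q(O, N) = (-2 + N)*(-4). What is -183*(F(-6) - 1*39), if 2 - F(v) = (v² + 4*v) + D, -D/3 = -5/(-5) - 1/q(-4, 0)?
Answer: 67893/8 ≈ 8486.6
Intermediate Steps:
q(O, N) = 8 - 4*N
D = -21/8 (D = -3*(-5/(-5) - 1/(8 - 4*0)) = -3*(-5*(-⅕) - 1/(8 + 0)) = -3*(1 - 1/8) = -3*(1 - 1*⅛) = -3*(1 - ⅛) = -3*7/8 = -21/8 ≈ -2.6250)
F(v) = 37/8 - v² - 4*v (F(v) = 2 - ((v² + 4*v) - 21/8) = 2 - (-21/8 + v² + 4*v) = 2 + (21/8 - v² - 4*v) = 37/8 - v² - 4*v)
-183*(F(-6) - 1*39) = -183*((37/8 - 1*(-6)² - 4*(-6)) - 1*39) = -183*((37/8 - 1*36 + 24) - 39) = -183*((37/8 - 36 + 24) - 39) = -183*(-59/8 - 39) = -183*(-371/8) = 67893/8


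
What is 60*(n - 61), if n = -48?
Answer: -6540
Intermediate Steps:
60*(n - 61) = 60*(-48 - 61) = 60*(-109) = -6540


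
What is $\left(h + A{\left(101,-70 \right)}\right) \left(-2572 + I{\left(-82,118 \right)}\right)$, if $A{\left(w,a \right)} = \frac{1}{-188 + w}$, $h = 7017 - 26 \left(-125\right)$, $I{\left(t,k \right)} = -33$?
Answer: $- \frac{2326858940}{87} \approx -2.6746 \cdot 10^{7}$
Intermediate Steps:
$h = 10267$ ($h = 7017 - -3250 = 7017 + 3250 = 10267$)
$\left(h + A{\left(101,-70 \right)}\right) \left(-2572 + I{\left(-82,118 \right)}\right) = \left(10267 + \frac{1}{-188 + 101}\right) \left(-2572 - 33\right) = \left(10267 + \frac{1}{-87}\right) \left(-2605\right) = \left(10267 - \frac{1}{87}\right) \left(-2605\right) = \frac{893228}{87} \left(-2605\right) = - \frac{2326858940}{87}$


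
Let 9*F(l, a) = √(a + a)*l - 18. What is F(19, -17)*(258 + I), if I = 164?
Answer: -844 + 8018*I*√34/9 ≈ -844.0 + 5194.7*I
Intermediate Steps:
F(l, a) = -2 + l*√2*√a/9 (F(l, a) = (√(a + a)*l - 18)/9 = (√(2*a)*l - 18)/9 = ((√2*√a)*l - 18)/9 = (l*√2*√a - 18)/9 = (-18 + l*√2*√a)/9 = -2 + l*√2*√a/9)
F(19, -17)*(258 + I) = (-2 + (⅑)*19*√2*√(-17))*(258 + 164) = (-2 + (⅑)*19*√2*(I*√17))*422 = (-2 + 19*I*√34/9)*422 = -844 + 8018*I*√34/9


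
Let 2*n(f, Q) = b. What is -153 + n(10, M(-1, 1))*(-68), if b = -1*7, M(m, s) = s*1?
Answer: 85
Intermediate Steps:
M(m, s) = s
b = -7
n(f, Q) = -7/2 (n(f, Q) = (½)*(-7) = -7/2)
-153 + n(10, M(-1, 1))*(-68) = -153 - 7/2*(-68) = -153 + 238 = 85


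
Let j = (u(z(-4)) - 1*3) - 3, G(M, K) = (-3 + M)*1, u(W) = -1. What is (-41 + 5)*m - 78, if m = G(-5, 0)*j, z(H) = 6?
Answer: -2094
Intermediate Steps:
G(M, K) = -3 + M
j = -7 (j = (-1 - 1*3) - 3 = (-1 - 3) - 3 = -4 - 3 = -7)
m = 56 (m = (-3 - 5)*(-7) = -8*(-7) = 56)
(-41 + 5)*m - 78 = (-41 + 5)*56 - 78 = -36*56 - 78 = -2016 - 78 = -2094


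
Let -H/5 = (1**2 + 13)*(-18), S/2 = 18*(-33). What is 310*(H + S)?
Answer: 22320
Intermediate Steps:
S = -1188 (S = 2*(18*(-33)) = 2*(-594) = -1188)
H = 1260 (H = -5*(1**2 + 13)*(-18) = -5*(1 + 13)*(-18) = -70*(-18) = -5*(-252) = 1260)
310*(H + S) = 310*(1260 - 1188) = 310*72 = 22320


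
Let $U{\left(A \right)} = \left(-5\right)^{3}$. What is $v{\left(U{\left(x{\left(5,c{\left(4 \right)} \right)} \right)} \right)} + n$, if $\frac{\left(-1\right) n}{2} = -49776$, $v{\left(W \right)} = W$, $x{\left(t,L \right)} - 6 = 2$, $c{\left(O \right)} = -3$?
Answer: $99427$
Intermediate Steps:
$x{\left(t,L \right)} = 8$ ($x{\left(t,L \right)} = 6 + 2 = 8$)
$U{\left(A \right)} = -125$
$n = 99552$ ($n = \left(-2\right) \left(-49776\right) = 99552$)
$v{\left(U{\left(x{\left(5,c{\left(4 \right)} \right)} \right)} \right)} + n = -125 + 99552 = 99427$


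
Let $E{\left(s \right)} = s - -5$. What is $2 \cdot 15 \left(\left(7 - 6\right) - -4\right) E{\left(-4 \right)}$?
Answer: $150$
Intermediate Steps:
$E{\left(s \right)} = 5 + s$ ($E{\left(s \right)} = s + 5 = 5 + s$)
$2 \cdot 15 \left(\left(7 - 6\right) - -4\right) E{\left(-4 \right)} = 2 \cdot 15 \left(\left(7 - 6\right) - -4\right) \left(5 - 4\right) = 30 \left(\left(7 - 6\right) + 4\right) 1 = 30 \left(1 + 4\right) 1 = 30 \cdot 5 \cdot 1 = 150 \cdot 1 = 150$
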